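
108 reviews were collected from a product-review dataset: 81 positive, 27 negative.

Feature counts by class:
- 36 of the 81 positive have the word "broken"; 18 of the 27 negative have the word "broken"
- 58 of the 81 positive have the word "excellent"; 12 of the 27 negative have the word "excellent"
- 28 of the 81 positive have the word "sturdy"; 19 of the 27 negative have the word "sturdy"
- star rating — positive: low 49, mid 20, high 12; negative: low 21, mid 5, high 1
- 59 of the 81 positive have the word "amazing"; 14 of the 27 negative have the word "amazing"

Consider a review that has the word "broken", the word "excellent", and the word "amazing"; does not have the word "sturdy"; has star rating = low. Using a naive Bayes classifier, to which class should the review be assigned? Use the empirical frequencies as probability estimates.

positive: (81/108) × (36/81) × (58/81) × (53/81) × (49/81) × (59/81) ≈ 0.0688162
negative: (27/108) × (18/27) × (12/27) × (8/27) × (21/27) × (14/27) ≈ 0.00885141
Highest score → positive.

positive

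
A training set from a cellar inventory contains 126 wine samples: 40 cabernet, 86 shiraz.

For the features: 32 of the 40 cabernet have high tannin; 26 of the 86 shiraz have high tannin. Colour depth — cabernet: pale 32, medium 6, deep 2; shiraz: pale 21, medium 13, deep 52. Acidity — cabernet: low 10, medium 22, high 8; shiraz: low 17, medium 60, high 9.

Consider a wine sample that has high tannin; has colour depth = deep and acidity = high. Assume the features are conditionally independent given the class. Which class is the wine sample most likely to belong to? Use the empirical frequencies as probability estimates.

cabernet: (40/126) × (32/40) × (2/40) × (8/40) ≈ 0.00253968
shiraz: (86/126) × (26/86) × (52/86) × (9/86) ≈ 0.0130573
Highest score → shiraz.

shiraz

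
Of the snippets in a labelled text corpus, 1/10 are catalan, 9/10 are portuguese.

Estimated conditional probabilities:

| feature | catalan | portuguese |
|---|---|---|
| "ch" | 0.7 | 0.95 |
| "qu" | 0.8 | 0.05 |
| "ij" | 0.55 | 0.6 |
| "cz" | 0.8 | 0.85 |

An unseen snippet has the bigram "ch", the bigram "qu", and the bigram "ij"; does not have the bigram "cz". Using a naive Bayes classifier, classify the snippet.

catalan

catalan: 0.1 × 0.7 × 0.8 × 0.55 × (1−0.8) = 0.00616
portuguese: 0.9 × 0.95 × 0.05 × 0.6 × (1−0.85) = 0.0038475
Highest score → catalan.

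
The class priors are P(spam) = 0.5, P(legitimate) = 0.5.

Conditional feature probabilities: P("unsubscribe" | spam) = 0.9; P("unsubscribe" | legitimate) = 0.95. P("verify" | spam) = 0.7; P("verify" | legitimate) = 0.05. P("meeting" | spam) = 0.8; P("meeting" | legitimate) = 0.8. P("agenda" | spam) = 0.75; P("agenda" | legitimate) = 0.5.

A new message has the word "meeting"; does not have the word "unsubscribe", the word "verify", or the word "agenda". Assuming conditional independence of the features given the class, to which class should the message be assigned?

legitimate

spam: 0.5 × (1−0.9) × (1−0.7) × 0.8 × (1−0.75) = 0.003
legitimate: 0.5 × (1−0.95) × (1−0.05) × 0.8 × (1−0.5) = 0.0095
Highest score → legitimate.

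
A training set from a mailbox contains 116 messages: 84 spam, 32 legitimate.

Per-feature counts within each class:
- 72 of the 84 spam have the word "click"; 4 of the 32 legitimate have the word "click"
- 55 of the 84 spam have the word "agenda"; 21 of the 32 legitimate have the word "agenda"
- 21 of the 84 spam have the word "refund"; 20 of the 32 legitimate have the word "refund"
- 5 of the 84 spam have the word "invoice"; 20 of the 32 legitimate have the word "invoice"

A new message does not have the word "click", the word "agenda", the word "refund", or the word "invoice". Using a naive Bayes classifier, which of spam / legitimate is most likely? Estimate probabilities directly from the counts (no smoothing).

spam: (84/116) × (12/84) × (29/84) × (63/84) × (79/84) ≈ 0.0251913
legitimate: (32/116) × (28/32) × (11/32) × (12/32) × (12/32) ≈ 0.0116682
Highest score → spam.

spam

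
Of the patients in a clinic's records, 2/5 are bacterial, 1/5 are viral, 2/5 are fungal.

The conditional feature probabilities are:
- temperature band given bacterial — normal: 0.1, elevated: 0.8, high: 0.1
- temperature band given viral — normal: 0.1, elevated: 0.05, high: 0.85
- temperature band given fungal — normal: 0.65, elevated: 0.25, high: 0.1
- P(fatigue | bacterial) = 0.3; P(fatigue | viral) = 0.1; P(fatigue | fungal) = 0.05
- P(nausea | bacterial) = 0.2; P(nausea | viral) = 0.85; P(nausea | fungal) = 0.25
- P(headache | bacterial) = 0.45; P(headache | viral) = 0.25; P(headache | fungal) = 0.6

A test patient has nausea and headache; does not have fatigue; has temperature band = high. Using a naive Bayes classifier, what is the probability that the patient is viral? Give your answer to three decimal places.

0.798

bacterial: 0.4 × 0.1 × (1−0.3) × 0.2 × 0.45 = 0.00252
viral: 0.2 × 0.85 × (1−0.1) × 0.85 × 0.25 = 0.0325125
fungal: 0.4 × 0.1 × (1−0.05) × 0.25 × 0.6 = 0.0057
P(viral | x) = 0.0325125 / 0.0407325 ≈ 0.798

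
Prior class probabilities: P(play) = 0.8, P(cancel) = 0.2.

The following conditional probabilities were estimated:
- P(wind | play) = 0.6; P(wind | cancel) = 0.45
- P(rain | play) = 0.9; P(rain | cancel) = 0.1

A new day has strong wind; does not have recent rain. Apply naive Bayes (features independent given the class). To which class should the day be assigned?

cancel

play: 0.8 × 0.6 × (1−0.9) = 0.048
cancel: 0.2 × 0.45 × (1−0.1) = 0.081
Highest score → cancel.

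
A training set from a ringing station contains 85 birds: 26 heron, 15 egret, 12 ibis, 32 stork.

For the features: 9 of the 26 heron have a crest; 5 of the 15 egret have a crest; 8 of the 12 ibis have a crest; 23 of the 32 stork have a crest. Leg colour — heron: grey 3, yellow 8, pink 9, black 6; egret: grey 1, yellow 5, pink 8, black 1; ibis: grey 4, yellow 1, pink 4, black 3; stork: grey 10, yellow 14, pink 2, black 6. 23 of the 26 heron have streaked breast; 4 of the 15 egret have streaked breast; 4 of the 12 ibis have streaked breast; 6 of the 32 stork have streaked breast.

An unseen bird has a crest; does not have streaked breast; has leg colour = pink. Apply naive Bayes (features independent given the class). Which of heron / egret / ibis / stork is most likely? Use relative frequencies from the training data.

heron: (26/85) × (9/26) × (9/26) × (3/26) ≈ 0.00422903
egret: (15/85) × (5/15) × (8/15) × (11/15) ≈ 0.0230065
ibis: (12/85) × (8/12) × (4/12) × (8/12) ≈ 0.020915
stork: (32/85) × (23/32) × (2/32) × (26/32) ≈ 0.0137408
Highest score → egret.

egret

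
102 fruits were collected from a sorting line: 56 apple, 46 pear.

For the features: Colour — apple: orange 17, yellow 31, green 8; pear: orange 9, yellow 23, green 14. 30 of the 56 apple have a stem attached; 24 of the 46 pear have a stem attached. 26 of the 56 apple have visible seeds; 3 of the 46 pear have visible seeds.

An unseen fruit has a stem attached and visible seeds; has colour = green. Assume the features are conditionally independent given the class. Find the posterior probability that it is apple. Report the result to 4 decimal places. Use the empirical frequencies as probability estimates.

0.8068

apple: (56/102) × (8/56) × (30/56) × (26/56) ≈ 0.0195078
pear: (46/102) × (14/46) × (24/46) × (3/46) ≈ 0.0046703
P(apple | x) = 0.0195078 / 0.0241781 ≈ 0.8068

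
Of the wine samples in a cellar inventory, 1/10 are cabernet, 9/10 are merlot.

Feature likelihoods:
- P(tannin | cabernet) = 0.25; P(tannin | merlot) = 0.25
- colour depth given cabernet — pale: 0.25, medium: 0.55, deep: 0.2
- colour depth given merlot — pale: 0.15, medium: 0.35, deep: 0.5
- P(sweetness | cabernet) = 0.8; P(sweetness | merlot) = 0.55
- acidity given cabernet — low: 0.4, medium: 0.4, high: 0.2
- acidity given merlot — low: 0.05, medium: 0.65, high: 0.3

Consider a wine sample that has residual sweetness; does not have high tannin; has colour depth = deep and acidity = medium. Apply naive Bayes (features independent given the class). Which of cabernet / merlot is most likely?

cabernet: 0.1 × (1−0.25) × 0.2 × 0.8 × 0.4 = 0.0048
merlot: 0.9 × (1−0.25) × 0.5 × 0.55 × 0.65 = 0.12065625
Highest score → merlot.

merlot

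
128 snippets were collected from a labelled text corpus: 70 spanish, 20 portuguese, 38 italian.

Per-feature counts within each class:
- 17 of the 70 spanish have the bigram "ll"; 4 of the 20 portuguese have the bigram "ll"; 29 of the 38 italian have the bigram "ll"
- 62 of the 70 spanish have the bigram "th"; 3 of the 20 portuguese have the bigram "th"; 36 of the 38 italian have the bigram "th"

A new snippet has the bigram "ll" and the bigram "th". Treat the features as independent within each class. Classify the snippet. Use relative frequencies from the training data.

spanish: (70/128) × (17/70) × (62/70) ≈ 0.117634
portuguese: (20/128) × (4/20) × (3/20) = 0.0046875
italian: (38/128) × (29/38) × (36/38) ≈ 0.214638
Highest score → italian.

italian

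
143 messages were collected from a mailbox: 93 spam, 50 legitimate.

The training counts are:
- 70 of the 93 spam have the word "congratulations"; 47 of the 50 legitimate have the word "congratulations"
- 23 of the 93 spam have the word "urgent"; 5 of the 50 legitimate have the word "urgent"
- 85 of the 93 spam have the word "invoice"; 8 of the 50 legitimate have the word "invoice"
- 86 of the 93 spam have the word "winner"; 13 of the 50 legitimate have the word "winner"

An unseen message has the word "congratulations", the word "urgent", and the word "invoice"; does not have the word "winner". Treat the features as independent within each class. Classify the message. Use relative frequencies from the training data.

spam

spam: (93/143) × (70/93) × (23/93) × (85/93) × (7/93) ≈ 0.00832833
legitimate: (50/143) × (47/50) × (5/50) × (8/50) × (37/50) ≈ 0.00389147
Highest score → spam.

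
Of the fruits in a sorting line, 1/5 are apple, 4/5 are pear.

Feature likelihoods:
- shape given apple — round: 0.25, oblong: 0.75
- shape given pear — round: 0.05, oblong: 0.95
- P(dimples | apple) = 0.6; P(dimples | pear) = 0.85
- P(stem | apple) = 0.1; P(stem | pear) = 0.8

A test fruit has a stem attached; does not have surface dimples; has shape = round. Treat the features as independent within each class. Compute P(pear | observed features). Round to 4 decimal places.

apple: 0.2 × 0.25 × (1−0.6) × 0.1 = 0.002
pear: 0.8 × 0.05 × (1−0.85) × 0.8 = 0.0048
P(pear | x) = 0.0048 / 0.0068 ≈ 0.7059

0.7059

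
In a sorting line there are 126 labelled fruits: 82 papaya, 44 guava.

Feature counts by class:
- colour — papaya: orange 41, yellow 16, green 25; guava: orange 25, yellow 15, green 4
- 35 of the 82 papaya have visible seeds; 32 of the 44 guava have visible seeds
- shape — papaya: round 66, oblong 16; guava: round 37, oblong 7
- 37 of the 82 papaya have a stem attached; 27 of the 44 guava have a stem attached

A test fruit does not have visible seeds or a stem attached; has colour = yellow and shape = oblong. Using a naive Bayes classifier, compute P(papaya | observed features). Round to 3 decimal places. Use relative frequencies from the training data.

0.796

papaya: (82/126) × (16/82) × (47/82) × (16/82) × (45/82) ≈ 0.0077936
guava: (44/126) × (15/44) × (12/44) × (7/44) × (17/44) ≈ 0.00199568
P(papaya | x) = 0.0077936 / 0.00978928 ≈ 0.796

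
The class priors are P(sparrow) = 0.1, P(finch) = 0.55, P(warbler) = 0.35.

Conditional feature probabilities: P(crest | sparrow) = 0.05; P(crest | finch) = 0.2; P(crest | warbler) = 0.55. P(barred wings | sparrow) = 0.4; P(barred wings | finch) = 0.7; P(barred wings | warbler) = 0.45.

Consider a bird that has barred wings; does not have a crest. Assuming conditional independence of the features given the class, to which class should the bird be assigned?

finch

sparrow: 0.1 × (1−0.05) × 0.4 = 0.038
finch: 0.55 × (1−0.2) × 0.7 = 0.308
warbler: 0.35 × (1−0.55) × 0.45 = 0.070875
Highest score → finch.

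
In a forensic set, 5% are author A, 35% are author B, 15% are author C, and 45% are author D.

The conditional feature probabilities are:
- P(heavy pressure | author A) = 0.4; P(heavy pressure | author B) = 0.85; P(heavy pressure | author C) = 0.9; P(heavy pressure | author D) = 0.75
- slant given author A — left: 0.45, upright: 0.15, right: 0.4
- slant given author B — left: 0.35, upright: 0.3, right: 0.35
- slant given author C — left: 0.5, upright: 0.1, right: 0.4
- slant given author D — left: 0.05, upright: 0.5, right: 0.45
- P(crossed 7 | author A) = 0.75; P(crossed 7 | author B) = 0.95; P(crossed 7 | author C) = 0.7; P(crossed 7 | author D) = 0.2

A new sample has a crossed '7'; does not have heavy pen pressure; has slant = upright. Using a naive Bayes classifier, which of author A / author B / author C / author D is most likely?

author B

author A: 0.05 × (1−0.4) × 0.15 × 0.75 = 0.003375
author B: 0.35 × (1−0.85) × 0.3 × 0.95 = 0.0149625
author C: 0.15 × (1−0.9) × 0.1 × 0.7 = 0.00105
author D: 0.45 × (1−0.75) × 0.5 × 0.2 = 0.01125
Highest score → author B.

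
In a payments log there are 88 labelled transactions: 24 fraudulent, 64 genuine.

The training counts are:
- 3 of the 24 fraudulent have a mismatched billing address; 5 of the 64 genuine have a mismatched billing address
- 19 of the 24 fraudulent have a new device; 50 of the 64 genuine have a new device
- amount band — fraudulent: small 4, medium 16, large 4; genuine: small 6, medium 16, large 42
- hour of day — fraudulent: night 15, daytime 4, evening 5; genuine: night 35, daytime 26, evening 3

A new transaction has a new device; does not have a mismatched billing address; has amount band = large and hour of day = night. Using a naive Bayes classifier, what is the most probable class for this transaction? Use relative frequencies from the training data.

fraudulent: (24/88) × (21/24) × (19/24) × (4/24) × (15/24) ≈ 0.0196792
genuine: (64/88) × (59/64) × (50/64) × (42/64) × (35/64) ≈ 0.187982
Highest score → genuine.

genuine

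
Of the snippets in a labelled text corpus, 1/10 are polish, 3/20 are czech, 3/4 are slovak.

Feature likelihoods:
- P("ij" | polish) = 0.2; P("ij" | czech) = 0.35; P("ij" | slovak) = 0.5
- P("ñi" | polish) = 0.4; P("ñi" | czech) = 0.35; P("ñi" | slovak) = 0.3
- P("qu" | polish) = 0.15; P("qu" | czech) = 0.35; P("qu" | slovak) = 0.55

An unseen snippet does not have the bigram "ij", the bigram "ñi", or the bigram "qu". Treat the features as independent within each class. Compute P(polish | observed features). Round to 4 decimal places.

polish: 0.1 × (1−0.2) × (1−0.4) × (1−0.15) = 0.0408
czech: 0.15 × (1−0.35) × (1−0.35) × (1−0.35) = 0.04119375
slovak: 0.75 × (1−0.5) × (1−0.3) × (1−0.55) = 0.118125
P(polish | x) = 0.0408 / 0.20011875 ≈ 0.2039

0.2039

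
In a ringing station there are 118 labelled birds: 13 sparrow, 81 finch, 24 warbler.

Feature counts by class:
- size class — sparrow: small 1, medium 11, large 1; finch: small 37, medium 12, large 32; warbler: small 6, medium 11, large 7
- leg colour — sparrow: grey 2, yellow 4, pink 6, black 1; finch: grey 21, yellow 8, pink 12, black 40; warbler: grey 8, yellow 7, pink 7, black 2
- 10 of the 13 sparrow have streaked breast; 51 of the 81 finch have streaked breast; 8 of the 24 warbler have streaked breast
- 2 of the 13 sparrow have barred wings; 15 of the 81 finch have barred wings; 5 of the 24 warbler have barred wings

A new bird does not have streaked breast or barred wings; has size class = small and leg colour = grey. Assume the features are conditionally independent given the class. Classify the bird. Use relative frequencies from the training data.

finch

sparrow: (13/118) × (1/13) × (2/13) × (3/13) × (11/13) ≈ 0.000254584
finch: (81/118) × (37/81) × (21/81) × (30/81) × (66/81) ≈ 0.0245329
warbler: (24/118) × (6/24) × (8/24) × (16/24) × (19/24) ≈ 0.00894539
Highest score → finch.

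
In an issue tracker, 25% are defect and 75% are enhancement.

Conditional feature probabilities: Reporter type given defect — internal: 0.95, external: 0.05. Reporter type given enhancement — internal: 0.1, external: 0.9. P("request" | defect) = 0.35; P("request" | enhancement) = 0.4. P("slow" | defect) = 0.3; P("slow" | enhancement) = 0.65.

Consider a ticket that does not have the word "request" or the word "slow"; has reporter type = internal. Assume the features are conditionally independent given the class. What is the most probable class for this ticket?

defect

defect: 0.25 × 0.95 × (1−0.35) × (1−0.3) = 0.1080625
enhancement: 0.75 × 0.1 × (1−0.4) × (1−0.65) = 0.01575
Highest score → defect.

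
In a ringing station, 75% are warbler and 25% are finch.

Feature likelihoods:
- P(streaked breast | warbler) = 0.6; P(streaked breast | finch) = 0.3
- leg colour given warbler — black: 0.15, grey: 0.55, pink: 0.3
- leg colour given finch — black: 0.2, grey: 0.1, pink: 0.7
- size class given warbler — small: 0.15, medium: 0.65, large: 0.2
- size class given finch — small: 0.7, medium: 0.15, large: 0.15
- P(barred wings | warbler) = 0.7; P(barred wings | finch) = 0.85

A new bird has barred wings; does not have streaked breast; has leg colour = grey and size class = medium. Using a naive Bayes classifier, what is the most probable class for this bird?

warbler: 0.75 × (1−0.6) × 0.55 × 0.65 × 0.7 = 0.075075
finch: 0.25 × (1−0.3) × 0.1 × 0.15 × 0.85 = 0.00223125
Highest score → warbler.

warbler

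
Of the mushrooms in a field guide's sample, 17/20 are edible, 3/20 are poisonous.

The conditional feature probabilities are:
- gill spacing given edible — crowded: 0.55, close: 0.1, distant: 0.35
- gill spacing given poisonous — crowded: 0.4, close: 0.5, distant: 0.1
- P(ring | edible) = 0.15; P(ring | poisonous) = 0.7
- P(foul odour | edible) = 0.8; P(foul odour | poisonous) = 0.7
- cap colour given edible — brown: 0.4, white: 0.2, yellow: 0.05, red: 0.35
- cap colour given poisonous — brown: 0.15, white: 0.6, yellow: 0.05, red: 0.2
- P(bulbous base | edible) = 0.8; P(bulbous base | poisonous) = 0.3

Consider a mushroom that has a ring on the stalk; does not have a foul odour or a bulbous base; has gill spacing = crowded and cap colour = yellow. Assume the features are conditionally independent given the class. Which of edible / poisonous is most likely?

poisonous

edible: 0.85 × 0.55 × 0.15 × (1−0.8) × 0.05 × (1−0.8) = 0.00014025
poisonous: 0.15 × 0.4 × 0.7 × (1−0.7) × 0.05 × (1−0.3) = 0.000441
Highest score → poisonous.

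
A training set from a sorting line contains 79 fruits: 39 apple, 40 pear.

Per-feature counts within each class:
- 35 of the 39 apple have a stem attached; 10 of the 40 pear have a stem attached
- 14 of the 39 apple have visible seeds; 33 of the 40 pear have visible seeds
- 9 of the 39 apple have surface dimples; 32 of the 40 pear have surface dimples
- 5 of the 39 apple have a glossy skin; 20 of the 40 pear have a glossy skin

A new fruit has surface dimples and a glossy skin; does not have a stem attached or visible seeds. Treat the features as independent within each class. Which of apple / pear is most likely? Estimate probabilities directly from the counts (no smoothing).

apple: (39/79) × (4/39) × (25/39) × (9/39) × (5/39) ≈ 0.000960266
pear: (40/79) × (30/40) × (7/40) × (32/40) × (20/40) ≈ 0.0265823
Highest score → pear.

pear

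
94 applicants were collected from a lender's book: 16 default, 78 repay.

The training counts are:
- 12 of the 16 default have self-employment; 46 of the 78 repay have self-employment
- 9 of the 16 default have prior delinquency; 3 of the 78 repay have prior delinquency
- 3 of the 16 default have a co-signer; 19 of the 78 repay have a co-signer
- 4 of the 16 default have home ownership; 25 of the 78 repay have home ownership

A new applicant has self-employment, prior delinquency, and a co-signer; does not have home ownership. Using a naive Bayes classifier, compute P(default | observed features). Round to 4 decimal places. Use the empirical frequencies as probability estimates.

0.7642

default: (16/94) × (12/16) × (9/16) × (3/16) × (12/16) ≈ 0.0100981
repay: (78/94) × (46/78) × (3/78) × (19/78) × (53/78) ≈ 0.00311528
P(default | x) = 0.0100981 / 0.01321338 ≈ 0.7642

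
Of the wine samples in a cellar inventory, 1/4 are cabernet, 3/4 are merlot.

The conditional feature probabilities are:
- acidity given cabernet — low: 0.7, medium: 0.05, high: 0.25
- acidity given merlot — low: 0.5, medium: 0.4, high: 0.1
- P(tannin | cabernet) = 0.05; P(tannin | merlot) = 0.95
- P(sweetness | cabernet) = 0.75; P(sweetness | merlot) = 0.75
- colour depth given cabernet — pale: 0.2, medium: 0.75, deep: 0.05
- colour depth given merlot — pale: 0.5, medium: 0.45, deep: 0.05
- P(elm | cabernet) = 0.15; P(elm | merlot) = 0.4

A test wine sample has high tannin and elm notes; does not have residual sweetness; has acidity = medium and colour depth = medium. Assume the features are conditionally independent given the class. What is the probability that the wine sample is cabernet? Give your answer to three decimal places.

0.001

cabernet: 0.25 × 0.05 × 0.05 × (1−0.75) × 0.75 × 0.15 = 0.000017578125
merlot: 0.75 × 0.4 × 0.95 × (1−0.75) × 0.45 × 0.4 = 0.012825
P(cabernet | x) = 0.000017578125 / 0.012842578125 ≈ 0.001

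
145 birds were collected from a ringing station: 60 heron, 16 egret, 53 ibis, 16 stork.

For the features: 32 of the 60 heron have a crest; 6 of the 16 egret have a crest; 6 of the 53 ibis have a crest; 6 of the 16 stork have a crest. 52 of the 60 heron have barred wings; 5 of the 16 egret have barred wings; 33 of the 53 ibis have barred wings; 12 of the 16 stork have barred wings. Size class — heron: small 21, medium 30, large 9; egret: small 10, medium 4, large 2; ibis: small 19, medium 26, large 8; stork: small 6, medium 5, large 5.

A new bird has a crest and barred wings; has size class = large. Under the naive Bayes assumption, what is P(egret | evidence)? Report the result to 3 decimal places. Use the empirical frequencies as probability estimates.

heron: (60/145) × (32/60) × (52/60) × (9/60) ≈ 0.0286897
egret: (16/145) × (6/16) × (5/16) × (2/16) ≈ 0.00161638
ibis: (53/145) × (6/53) × (33/53) × (8/53) ≈ 0.00388898
stork: (16/145) × (6/16) × (12/16) × (5/16) ≈ 0.00969828
P(egret | x) = 0.00161638 / 0.04389334 ≈ 0.037

0.037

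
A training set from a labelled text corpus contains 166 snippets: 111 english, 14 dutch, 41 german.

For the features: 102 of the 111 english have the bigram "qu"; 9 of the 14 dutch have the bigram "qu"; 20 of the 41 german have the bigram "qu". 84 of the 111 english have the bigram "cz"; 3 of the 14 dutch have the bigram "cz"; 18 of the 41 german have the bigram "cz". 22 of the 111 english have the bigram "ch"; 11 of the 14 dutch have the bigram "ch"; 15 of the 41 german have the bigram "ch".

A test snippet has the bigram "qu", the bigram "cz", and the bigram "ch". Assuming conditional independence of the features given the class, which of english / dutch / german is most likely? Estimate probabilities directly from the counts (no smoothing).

english

english: (111/166) × (102/111) × (84/111) × (22/111) ≈ 0.0921612
dutch: (14/166) × (9/14) × (3/14) × (11/14) ≈ 0.00912835
german: (41/166) × (20/41) × (18/41) × (15/41) ≈ 0.0193516
Highest score → english.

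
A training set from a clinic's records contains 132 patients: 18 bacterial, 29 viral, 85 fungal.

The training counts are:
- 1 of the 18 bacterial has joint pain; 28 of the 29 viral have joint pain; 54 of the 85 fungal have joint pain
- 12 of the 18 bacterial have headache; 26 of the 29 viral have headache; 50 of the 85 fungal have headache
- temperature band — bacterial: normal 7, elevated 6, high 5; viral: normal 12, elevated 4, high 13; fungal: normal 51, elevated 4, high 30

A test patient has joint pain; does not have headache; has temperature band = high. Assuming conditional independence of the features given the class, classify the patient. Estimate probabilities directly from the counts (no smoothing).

bacterial: (18/132) × (1/18) × (6/18) × (5/18) ≈ 0.000701459
viral: (29/132) × (28/29) × (3/29) × (13/29) ≈ 0.00983677
fungal: (85/132) × (54/85) × (35/85) × (30/85) ≈ 0.0594527
Highest score → fungal.

fungal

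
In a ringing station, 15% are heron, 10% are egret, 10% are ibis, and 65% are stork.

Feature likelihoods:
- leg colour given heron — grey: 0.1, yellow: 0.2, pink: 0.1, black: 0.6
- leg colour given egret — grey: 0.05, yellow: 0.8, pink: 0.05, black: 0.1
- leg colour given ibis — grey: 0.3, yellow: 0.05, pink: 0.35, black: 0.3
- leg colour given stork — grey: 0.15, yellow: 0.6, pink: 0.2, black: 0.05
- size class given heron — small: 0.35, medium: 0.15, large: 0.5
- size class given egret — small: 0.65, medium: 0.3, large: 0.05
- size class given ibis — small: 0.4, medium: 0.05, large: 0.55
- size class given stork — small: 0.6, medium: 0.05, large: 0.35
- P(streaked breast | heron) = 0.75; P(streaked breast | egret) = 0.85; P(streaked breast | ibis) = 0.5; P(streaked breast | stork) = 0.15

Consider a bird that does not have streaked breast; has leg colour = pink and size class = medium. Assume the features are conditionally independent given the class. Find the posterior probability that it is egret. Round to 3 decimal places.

heron: 0.15 × 0.1 × 0.15 × (1−0.75) = 0.0005625
egret: 0.1 × 0.05 × 0.3 × (1−0.85) = 0.000225
ibis: 0.1 × 0.35 × 0.05 × (1−0.5) = 0.000875
stork: 0.65 × 0.2 × 0.05 × (1−0.15) = 0.005525
P(egret | x) = 0.000225 / 0.0071875 ≈ 0.031

0.031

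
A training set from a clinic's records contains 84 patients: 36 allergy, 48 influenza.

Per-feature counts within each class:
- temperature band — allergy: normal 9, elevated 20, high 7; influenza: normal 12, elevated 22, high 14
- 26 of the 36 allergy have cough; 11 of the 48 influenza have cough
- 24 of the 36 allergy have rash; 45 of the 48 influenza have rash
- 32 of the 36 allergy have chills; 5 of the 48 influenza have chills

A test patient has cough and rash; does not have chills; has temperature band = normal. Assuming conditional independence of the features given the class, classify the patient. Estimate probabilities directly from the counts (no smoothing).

influenza

allergy: (36/84) × (9/36) × (26/36) × (24/36) × (4/36) ≈ 0.00573192
influenza: (48/84) × (12/48) × (11/48) × (45/48) × (43/48) ≈ 0.0274949
Highest score → influenza.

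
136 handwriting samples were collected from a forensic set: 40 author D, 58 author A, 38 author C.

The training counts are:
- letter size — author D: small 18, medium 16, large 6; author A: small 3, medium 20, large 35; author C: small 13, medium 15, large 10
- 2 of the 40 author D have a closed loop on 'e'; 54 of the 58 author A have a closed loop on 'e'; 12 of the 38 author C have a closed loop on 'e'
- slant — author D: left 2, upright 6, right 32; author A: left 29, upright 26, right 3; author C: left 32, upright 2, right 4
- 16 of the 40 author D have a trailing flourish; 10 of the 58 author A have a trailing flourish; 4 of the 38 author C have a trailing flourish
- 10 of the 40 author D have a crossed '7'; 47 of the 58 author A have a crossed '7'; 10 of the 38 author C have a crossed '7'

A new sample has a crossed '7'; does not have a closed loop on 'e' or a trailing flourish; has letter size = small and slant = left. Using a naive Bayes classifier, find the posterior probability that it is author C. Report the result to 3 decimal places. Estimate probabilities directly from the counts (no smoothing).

0.899

author D: (40/136) × (18/40) × (38/40) × (2/40) × (24/40) × (10/40) ≈ 0.000943015
author A: (58/136) × (3/58) × (4/58) × (29/58) × (48/58) × (47/58) ≈ 0.000510114
author C: (38/136) × (13/38) × (26/38) × (32/38) × (34/38) × (10/38) ≈ 0.012968
P(author C | x) = 0.012968 / 0.014421129 ≈ 0.899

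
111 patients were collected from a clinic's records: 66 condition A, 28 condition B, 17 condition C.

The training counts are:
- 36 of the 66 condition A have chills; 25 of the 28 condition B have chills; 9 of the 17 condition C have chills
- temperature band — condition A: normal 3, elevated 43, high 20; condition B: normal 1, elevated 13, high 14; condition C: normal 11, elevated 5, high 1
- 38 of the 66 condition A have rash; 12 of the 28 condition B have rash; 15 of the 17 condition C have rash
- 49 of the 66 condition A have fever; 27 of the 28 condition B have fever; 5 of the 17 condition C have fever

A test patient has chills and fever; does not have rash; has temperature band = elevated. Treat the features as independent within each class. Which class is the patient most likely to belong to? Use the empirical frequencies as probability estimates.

condition A

condition A: (66/111) × (36/66) × (43/66) × (28/66) × (49/66) ≈ 0.0665534
condition B: (28/111) × (25/28) × (13/28) × (16/28) × (27/28) ≈ 0.0576196
condition C: (17/111) × (9/17) × (5/17) × (2/17) × (5/17) ≈ 0.000825169
Highest score → condition A.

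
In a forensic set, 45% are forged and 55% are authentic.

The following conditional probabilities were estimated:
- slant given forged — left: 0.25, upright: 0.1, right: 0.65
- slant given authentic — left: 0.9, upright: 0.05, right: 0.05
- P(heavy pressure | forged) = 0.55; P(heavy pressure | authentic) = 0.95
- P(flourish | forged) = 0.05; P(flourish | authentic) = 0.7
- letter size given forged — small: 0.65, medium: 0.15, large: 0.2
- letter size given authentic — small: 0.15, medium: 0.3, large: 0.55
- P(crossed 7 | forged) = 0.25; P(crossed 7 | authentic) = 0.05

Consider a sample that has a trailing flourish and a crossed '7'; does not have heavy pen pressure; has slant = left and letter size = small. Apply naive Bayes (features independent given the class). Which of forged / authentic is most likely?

forged: 0.45 × 0.25 × (1−0.55) × 0.05 × 0.65 × 0.25 = 0.000411328125
authentic: 0.55 × 0.9 × (1−0.95) × 0.7 × 0.15 × 0.05 = 0.0001299375
Highest score → forged.

forged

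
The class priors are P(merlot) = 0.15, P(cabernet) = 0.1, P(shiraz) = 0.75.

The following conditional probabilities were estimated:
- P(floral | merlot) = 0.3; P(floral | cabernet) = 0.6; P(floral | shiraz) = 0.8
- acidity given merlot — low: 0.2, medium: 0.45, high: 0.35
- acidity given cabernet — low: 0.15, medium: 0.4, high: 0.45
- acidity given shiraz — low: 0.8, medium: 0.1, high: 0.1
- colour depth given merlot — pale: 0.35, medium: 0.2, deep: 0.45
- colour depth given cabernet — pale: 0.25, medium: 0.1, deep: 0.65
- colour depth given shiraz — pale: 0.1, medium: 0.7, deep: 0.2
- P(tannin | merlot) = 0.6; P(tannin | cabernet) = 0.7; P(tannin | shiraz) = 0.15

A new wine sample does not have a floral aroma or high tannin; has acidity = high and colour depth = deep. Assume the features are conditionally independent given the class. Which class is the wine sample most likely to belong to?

merlot

merlot: 0.15 × (1−0.3) × 0.35 × 0.45 × (1−0.6) = 0.006615
cabernet: 0.1 × (1−0.6) × 0.45 × 0.65 × (1−0.7) = 0.00351
shiraz: 0.75 × (1−0.8) × 0.1 × 0.2 × (1−0.15) = 0.00255
Highest score → merlot.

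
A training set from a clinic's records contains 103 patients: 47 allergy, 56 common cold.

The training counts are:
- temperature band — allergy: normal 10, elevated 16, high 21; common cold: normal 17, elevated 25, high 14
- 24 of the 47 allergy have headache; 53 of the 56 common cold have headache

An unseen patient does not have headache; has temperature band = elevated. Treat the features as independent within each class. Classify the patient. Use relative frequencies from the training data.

allergy: (47/103) × (16/47) × (23/47) ≈ 0.0760174
common cold: (56/103) × (25/56) × (3/56) ≈ 0.0130028
Highest score → allergy.

allergy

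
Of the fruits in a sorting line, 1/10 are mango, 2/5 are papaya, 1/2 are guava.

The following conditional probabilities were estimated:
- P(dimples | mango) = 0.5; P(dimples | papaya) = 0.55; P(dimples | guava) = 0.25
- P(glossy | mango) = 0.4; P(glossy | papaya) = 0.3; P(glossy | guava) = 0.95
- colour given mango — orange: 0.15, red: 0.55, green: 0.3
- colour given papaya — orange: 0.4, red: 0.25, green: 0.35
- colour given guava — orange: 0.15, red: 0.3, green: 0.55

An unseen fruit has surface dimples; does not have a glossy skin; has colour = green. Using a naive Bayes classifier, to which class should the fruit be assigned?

mango: 0.1 × 0.5 × (1−0.4) × 0.3 = 0.009
papaya: 0.4 × 0.55 × (1−0.3) × 0.35 = 0.0539
guava: 0.5 × 0.25 × (1−0.95) × 0.55 = 0.0034375
Highest score → papaya.

papaya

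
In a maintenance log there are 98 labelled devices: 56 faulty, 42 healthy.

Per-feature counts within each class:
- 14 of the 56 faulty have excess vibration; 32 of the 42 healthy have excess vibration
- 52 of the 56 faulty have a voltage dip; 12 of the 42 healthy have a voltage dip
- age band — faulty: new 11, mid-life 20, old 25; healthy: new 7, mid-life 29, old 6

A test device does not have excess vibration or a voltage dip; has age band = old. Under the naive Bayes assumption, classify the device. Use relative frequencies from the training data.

faulty

faulty: (56/98) × (42/56) × (4/56) × (25/56) ≈ 0.0136662
healthy: (42/98) × (10/42) × (30/42) × (6/42) ≈ 0.0104123
Highest score → faulty.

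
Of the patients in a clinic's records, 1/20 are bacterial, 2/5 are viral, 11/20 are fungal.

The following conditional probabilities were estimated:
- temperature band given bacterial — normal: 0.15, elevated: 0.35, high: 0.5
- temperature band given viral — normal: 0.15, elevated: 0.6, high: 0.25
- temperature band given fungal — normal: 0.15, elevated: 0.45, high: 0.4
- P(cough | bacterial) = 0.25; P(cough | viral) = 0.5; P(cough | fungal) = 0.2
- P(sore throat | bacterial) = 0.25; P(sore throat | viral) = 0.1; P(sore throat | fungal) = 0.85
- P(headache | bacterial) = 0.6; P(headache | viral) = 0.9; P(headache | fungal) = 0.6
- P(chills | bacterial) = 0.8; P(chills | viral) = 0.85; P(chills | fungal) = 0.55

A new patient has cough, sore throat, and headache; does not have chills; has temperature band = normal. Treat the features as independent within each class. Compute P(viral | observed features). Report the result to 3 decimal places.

bacterial: 0.05 × 0.15 × 0.25 × 0.25 × 0.6 × (1−0.8) = 0.00005625
viral: 0.4 × 0.15 × 0.5 × 0.1 × 0.9 × (1−0.85) = 0.000405
fungal: 0.55 × 0.15 × 0.2 × 0.85 × 0.6 × (1−0.55) = 0.00378675
P(viral | x) = 0.000405 / 0.004248 ≈ 0.095

0.095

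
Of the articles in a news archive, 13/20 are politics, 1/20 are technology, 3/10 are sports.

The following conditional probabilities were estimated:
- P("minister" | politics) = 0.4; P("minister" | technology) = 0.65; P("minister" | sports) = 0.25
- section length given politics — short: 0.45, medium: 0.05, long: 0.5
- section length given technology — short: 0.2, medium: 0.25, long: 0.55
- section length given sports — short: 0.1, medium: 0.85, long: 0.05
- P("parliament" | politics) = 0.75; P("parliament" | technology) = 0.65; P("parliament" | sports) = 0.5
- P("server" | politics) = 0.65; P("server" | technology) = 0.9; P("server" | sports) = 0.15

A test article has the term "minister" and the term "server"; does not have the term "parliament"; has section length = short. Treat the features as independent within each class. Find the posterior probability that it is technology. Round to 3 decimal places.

politics: 0.65 × 0.4 × 0.45 × (1−0.75) × 0.65 = 0.0190125
technology: 0.05 × 0.65 × 0.2 × (1−0.65) × 0.9 = 0.0020475
sports: 0.3 × 0.25 × 0.1 × (1−0.5) × 0.15 = 0.0005625
P(technology | x) = 0.0020475 / 0.0216225 ≈ 0.095

0.095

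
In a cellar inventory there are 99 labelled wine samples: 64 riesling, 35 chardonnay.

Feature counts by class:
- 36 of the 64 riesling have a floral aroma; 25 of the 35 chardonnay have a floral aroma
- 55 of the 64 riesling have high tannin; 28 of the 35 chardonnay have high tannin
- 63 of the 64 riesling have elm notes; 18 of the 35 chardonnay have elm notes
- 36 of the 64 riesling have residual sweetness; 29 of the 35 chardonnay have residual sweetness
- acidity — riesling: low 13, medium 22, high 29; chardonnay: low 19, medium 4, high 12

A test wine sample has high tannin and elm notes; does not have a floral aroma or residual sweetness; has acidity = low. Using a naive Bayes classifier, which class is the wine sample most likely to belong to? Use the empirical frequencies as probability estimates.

riesling: (64/99) × (28/64) × (55/64) × (63/64) × (28/64) × (13/64) = 0.02126216888427734375
chardonnay: (35/99) × (10/35) × (28/35) × (18/35) × (6/35) × (19/35) ≈ 0.00386748
Highest score → riesling.

riesling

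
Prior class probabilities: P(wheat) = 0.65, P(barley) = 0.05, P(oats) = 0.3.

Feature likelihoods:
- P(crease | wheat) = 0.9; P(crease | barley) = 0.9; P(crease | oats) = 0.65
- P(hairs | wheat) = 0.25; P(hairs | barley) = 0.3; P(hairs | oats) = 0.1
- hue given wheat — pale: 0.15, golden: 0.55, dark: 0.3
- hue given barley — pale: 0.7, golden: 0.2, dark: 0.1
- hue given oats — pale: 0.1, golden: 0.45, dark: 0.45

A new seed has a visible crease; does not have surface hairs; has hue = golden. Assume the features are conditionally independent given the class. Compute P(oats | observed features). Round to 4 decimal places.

0.2418

wheat: 0.65 × 0.9 × (1−0.25) × 0.55 = 0.2413125
barley: 0.05 × 0.9 × (1−0.3) × 0.2 = 0.0063
oats: 0.3 × 0.65 × (1−0.1) × 0.45 = 0.078975
P(oats | x) = 0.078975 / 0.3265875 ≈ 0.2418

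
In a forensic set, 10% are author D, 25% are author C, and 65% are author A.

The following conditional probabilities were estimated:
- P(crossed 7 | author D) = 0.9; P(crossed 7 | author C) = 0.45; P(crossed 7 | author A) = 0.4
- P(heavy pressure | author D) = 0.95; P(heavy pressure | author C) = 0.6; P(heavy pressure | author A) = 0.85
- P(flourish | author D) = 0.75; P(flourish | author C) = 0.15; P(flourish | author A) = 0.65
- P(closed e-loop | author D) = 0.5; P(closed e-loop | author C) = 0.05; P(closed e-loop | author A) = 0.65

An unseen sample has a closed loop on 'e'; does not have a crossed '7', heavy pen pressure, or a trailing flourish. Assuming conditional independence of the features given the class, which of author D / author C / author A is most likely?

author D: 0.1 × (1−0.9) × (1−0.95) × (1−0.75) × 0.5 = 0.0000625
author C: 0.25 × (1−0.45) × (1−0.6) × (1−0.15) × 0.05 = 0.0023375
author A: 0.65 × (1−0.4) × (1−0.85) × (1−0.65) × 0.65 = 0.01330875
Highest score → author A.

author A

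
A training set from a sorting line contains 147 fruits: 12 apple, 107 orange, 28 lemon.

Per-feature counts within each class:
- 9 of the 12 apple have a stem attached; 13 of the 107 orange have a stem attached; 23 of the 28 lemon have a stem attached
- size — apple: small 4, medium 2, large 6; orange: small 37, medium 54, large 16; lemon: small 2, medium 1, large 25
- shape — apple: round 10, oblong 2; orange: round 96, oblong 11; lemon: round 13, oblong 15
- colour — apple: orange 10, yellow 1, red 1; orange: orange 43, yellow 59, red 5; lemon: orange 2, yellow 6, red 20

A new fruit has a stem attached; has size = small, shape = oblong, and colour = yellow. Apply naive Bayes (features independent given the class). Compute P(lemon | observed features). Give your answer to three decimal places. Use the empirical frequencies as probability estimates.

0.389

apple: (12/147) × (9/12) × (4/12) × (2/12) × (1/12) ≈ 0.000283447
orange: (107/147) × (13/107) × (37/107) × (11/107) × (59/107) ≈ 0.00173349
lemon: (28/147) × (23/28) × (2/28) × (15/28) × (6/28) ≈ 0.00128295
P(lemon | x) = 0.00128295 / 0.003299887 ≈ 0.389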